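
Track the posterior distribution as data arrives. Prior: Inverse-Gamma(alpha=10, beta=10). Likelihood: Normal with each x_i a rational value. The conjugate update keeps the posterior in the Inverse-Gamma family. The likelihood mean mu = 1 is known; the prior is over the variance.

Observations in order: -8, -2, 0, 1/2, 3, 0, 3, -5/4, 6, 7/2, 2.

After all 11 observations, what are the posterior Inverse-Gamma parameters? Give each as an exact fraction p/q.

alpha=31/2, beta=2521/32

obs 1: x=-8 → posterior Inverse-Gamma(21/2, 101/2)
obs 2: x=-2 → posterior Inverse-Gamma(11, 55)
obs 3: x=0 → posterior Inverse-Gamma(23/2, 111/2)
obs 4: x=1/2 → posterior Inverse-Gamma(12, 445/8)
obs 5: x=3 → posterior Inverse-Gamma(25/2, 461/8)
obs 6: x=0 → posterior Inverse-Gamma(13, 465/8)
obs 7: x=3 → posterior Inverse-Gamma(27/2, 481/8)
obs 8: x=-5/4 → posterior Inverse-Gamma(14, 2005/32)
obs 9: x=6 → posterior Inverse-Gamma(29/2, 2405/32)
obs 10: x=7/2 → posterior Inverse-Gamma(15, 2505/32)
obs 11: x=2 → posterior Inverse-Gamma(31/2, 2521/32)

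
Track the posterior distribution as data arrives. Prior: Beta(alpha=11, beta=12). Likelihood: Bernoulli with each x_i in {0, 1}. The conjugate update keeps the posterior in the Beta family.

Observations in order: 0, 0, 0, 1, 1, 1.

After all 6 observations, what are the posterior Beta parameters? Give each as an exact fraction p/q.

obs 1: x=0 → posterior Beta(11, 13)
obs 2: x=0 → posterior Beta(11, 14)
obs 3: x=0 → posterior Beta(11, 15)
obs 4: x=1 → posterior Beta(12, 15)
obs 5: x=1 → posterior Beta(13, 15)
obs 6: x=1 → posterior Beta(14, 15)

alpha=14, beta=15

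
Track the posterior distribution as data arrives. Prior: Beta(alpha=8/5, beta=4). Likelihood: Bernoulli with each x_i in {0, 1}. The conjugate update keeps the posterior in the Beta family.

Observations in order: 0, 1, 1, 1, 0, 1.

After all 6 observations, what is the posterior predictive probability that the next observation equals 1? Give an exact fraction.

obs 1: x=0 → posterior Beta(8/5, 5)
obs 2: x=1 → posterior Beta(13/5, 5)
obs 3: x=1 → posterior Beta(18/5, 5)
obs 4: x=1 → posterior Beta(23/5, 5)
obs 5: x=0 → posterior Beta(23/5, 6)
obs 6: x=1 → posterior Beta(28/5, 6)

14/29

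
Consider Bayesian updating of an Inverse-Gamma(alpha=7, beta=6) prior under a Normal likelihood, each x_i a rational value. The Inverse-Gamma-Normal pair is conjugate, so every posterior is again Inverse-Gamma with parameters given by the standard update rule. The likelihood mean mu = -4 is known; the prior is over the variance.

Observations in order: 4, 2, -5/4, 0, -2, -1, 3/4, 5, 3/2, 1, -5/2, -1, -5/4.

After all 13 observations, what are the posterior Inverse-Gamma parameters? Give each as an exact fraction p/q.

alpha=27/2, beta=5219/32

obs 1: x=4 → posterior Inverse-Gamma(15/2, 38)
obs 2: x=2 → posterior Inverse-Gamma(8, 56)
obs 3: x=-5/4 → posterior Inverse-Gamma(17/2, 1913/32)
obs 4: x=0 → posterior Inverse-Gamma(9, 2169/32)
obs 5: x=-2 → posterior Inverse-Gamma(19/2, 2233/32)
obs 6: x=-1 → posterior Inverse-Gamma(10, 2377/32)
obs 7: x=3/4 → posterior Inverse-Gamma(21/2, 1369/16)
obs 8: x=5 → posterior Inverse-Gamma(11, 2017/16)
obs 9: x=3/2 → posterior Inverse-Gamma(23/2, 2259/16)
obs 10: x=1 → posterior Inverse-Gamma(12, 2459/16)
obs 11: x=-5/2 → posterior Inverse-Gamma(25/2, 2477/16)
obs 12: x=-1 → posterior Inverse-Gamma(13, 2549/16)
obs 13: x=-5/4 → posterior Inverse-Gamma(27/2, 5219/32)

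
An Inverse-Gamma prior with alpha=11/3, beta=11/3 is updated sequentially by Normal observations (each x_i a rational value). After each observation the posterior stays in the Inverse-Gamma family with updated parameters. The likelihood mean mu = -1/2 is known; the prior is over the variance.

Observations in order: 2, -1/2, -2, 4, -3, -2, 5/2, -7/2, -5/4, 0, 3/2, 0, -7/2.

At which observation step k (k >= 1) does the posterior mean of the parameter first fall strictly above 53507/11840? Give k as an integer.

obs 1: x=2 → posterior Inverse-Gamma(25/6, 163/24)
obs 2: x=-1/2 → posterior Inverse-Gamma(14/3, 163/24)
obs 3: x=-2 → posterior Inverse-Gamma(31/6, 95/12)
obs 4: x=4 → posterior Inverse-Gamma(17/3, 433/24)
obs 5: x=-3 → posterior Inverse-Gamma(37/6, 127/6)
obs 6: x=-2 → posterior Inverse-Gamma(20/3, 535/24)
obs 7: x=5/2 → posterior Inverse-Gamma(43/6, 643/24)
obs 8: x=-7/2 → posterior Inverse-Gamma(23/3, 751/24)
obs 9: x=-5/4 → posterior Inverse-Gamma(49/6, 3031/96)
obs 10: x=0 → posterior Inverse-Gamma(26/3, 3043/96)
obs 11: x=3/2 → posterior Inverse-Gamma(55/6, 3235/96)
obs 12: x=0 → posterior Inverse-Gamma(29/3, 3247/96)
obs 13: x=-7/2 → posterior Inverse-Gamma(61/6, 3679/96)

k = 8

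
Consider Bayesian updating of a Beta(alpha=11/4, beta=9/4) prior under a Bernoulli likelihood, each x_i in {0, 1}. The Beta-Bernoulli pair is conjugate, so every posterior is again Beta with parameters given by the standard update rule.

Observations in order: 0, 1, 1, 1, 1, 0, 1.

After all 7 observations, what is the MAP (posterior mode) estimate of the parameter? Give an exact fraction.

27/40

obs 1: x=0 → posterior Beta(11/4, 13/4)
obs 2: x=1 → posterior Beta(15/4, 13/4)
obs 3: x=1 → posterior Beta(19/4, 13/4)
obs 4: x=1 → posterior Beta(23/4, 13/4)
obs 5: x=1 → posterior Beta(27/4, 13/4)
obs 6: x=0 → posterior Beta(27/4, 17/4)
obs 7: x=1 → posterior Beta(31/4, 17/4)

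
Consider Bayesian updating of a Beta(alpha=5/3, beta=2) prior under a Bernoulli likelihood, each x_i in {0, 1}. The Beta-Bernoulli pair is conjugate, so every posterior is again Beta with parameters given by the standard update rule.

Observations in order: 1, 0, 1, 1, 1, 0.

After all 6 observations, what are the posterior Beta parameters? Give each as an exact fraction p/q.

alpha=17/3, beta=4

obs 1: x=1 → posterior Beta(8/3, 2)
obs 2: x=0 → posterior Beta(8/3, 3)
obs 3: x=1 → posterior Beta(11/3, 3)
obs 4: x=1 → posterior Beta(14/3, 3)
obs 5: x=1 → posterior Beta(17/3, 3)
obs 6: x=0 → posterior Beta(17/3, 4)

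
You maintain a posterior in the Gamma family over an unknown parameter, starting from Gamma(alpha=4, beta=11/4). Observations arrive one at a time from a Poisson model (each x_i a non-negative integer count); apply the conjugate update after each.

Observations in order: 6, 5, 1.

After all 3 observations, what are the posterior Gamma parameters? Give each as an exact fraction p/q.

alpha=16, beta=23/4

obs 1: x=6 → posterior Gamma(10, 15/4)
obs 2: x=5 → posterior Gamma(15, 19/4)
obs 3: x=1 → posterior Gamma(16, 23/4)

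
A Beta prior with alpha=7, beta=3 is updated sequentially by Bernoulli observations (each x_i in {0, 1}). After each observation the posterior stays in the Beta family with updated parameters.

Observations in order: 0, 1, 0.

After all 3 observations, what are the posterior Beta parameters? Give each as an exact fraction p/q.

obs 1: x=0 → posterior Beta(7, 4)
obs 2: x=1 → posterior Beta(8, 4)
obs 3: x=0 → posterior Beta(8, 5)

alpha=8, beta=5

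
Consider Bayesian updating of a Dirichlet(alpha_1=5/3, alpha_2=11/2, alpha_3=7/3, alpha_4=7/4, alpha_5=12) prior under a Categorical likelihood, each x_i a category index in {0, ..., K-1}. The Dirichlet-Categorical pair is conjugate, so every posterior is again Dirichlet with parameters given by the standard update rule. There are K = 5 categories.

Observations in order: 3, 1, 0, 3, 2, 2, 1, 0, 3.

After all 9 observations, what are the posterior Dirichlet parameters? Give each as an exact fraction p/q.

obs 1: x=3 → posterior Dirichlet(5/3, 11/2, 7/3, 11/4, 12)
obs 2: x=1 → posterior Dirichlet(5/3, 13/2, 7/3, 11/4, 12)
obs 3: x=0 → posterior Dirichlet(8/3, 13/2, 7/3, 11/4, 12)
obs 4: x=3 → posterior Dirichlet(8/3, 13/2, 7/3, 15/4, 12)
obs 5: x=2 → posterior Dirichlet(8/3, 13/2, 10/3, 15/4, 12)
obs 6: x=2 → posterior Dirichlet(8/3, 13/2, 13/3, 15/4, 12)
obs 7: x=1 → posterior Dirichlet(8/3, 15/2, 13/3, 15/4, 12)
obs 8: x=0 → posterior Dirichlet(11/3, 15/2, 13/3, 15/4, 12)
obs 9: x=3 → posterior Dirichlet(11/3, 15/2, 13/3, 19/4, 12)

alpha_1=11/3, alpha_2=15/2, alpha_3=13/3, alpha_4=19/4, alpha_5=12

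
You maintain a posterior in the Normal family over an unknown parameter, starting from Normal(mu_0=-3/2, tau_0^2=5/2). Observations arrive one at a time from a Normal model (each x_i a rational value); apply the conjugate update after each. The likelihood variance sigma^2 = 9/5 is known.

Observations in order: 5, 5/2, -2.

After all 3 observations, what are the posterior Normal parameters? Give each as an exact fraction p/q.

obs 1: x=5 → posterior Normal(98/43, 45/43)
obs 2: x=5/2 → posterior Normal(321/136, 45/68)
obs 3: x=-2 → posterior Normal(221/186, 15/31)

mu_0=221/186, tau_0^2=15/31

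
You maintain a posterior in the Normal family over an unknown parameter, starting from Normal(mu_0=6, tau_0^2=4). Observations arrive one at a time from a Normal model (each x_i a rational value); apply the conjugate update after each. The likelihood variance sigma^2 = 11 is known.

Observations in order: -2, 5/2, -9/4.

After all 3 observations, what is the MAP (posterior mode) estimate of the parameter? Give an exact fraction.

59/23

obs 1: x=-2 → posterior Normal(58/15, 44/15)
obs 2: x=5/2 → posterior Normal(68/19, 44/19)
obs 3: x=-9/4 → posterior Normal(59/23, 44/23)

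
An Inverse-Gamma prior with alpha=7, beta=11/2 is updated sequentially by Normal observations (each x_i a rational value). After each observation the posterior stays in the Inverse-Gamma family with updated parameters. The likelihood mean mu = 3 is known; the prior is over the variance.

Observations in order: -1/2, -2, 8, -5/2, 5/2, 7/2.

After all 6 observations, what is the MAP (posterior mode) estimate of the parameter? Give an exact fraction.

52/11

obs 1: x=-1/2 → posterior Inverse-Gamma(15/2, 93/8)
obs 2: x=-2 → posterior Inverse-Gamma(8, 193/8)
obs 3: x=8 → posterior Inverse-Gamma(17/2, 293/8)
obs 4: x=-5/2 → posterior Inverse-Gamma(9, 207/4)
obs 5: x=5/2 → posterior Inverse-Gamma(19/2, 415/8)
obs 6: x=7/2 → posterior Inverse-Gamma(10, 52)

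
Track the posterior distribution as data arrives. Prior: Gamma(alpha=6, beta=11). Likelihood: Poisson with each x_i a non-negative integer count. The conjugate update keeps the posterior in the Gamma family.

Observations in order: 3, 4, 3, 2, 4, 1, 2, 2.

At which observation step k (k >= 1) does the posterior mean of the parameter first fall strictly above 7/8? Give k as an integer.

k = 2

obs 1: x=3 → posterior Gamma(9, 12)
obs 2: x=4 → posterior Gamma(13, 13)
obs 3: x=3 → posterior Gamma(16, 14)
obs 4: x=2 → posterior Gamma(18, 15)
obs 5: x=4 → posterior Gamma(22, 16)
obs 6: x=1 → posterior Gamma(23, 17)
obs 7: x=2 → posterior Gamma(25, 18)
obs 8: x=2 → posterior Gamma(27, 19)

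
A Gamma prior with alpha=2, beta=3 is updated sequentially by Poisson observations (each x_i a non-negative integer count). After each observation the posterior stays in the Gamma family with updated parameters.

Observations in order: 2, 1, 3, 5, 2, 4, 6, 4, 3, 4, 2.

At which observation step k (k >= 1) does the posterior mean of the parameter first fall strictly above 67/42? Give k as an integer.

k = 4

obs 1: x=2 → posterior Gamma(4, 4)
obs 2: x=1 → posterior Gamma(5, 5)
obs 3: x=3 → posterior Gamma(8, 6)
obs 4: x=5 → posterior Gamma(13, 7)
obs 5: x=2 → posterior Gamma(15, 8)
obs 6: x=4 → posterior Gamma(19, 9)
obs 7: x=6 → posterior Gamma(25, 10)
obs 8: x=4 → posterior Gamma(29, 11)
obs 9: x=3 → posterior Gamma(32, 12)
obs 10: x=4 → posterior Gamma(36, 13)
obs 11: x=2 → posterior Gamma(38, 14)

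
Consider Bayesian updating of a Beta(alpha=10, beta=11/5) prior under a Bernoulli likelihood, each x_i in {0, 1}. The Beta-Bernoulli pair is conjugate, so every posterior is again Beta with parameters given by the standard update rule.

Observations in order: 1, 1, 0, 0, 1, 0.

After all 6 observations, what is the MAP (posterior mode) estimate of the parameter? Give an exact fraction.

20/27

obs 1: x=1 → posterior Beta(11, 11/5)
obs 2: x=1 → posterior Beta(12, 11/5)
obs 3: x=0 → posterior Beta(12, 16/5)
obs 4: x=0 → posterior Beta(12, 21/5)
obs 5: x=1 → posterior Beta(13, 21/5)
obs 6: x=0 → posterior Beta(13, 26/5)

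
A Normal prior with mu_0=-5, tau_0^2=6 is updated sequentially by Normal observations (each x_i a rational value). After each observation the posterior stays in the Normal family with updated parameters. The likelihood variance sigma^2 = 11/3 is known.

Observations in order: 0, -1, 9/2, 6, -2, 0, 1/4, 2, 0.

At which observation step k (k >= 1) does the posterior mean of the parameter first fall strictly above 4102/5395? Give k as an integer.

obs 1: x=0 → posterior Normal(-55/29, 66/29)
obs 2: x=-1 → posterior Normal(-73/47, 66/47)
obs 3: x=9/2 → posterior Normal(8/65, 66/65)
obs 4: x=6 → posterior Normal(116/83, 66/83)
obs 5: x=-2 → posterior Normal(80/101, 66/101)
obs 6: x=0 → posterior Normal(80/119, 66/119)
obs 7: x=1/4 → posterior Normal(169/274, 66/137)
obs 8: x=2 → posterior Normal(241/310, 66/155)
obs 9: x=0 → posterior Normal(241/346, 66/173)

k = 4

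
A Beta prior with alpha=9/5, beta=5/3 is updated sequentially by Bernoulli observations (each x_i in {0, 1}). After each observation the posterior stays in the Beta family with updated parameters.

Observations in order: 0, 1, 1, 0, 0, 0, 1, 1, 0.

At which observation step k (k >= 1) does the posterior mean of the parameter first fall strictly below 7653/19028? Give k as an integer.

obs 1: x=0 → posterior Beta(9/5, 8/3)
obs 2: x=1 → posterior Beta(14/5, 8/3)
obs 3: x=1 → posterior Beta(19/5, 8/3)
obs 4: x=0 → posterior Beta(19/5, 11/3)
obs 5: x=0 → posterior Beta(19/5, 14/3)
obs 6: x=0 → posterior Beta(19/5, 17/3)
obs 7: x=1 → posterior Beta(24/5, 17/3)
obs 8: x=1 → posterior Beta(29/5, 17/3)
obs 9: x=0 → posterior Beta(29/5, 20/3)

k = 6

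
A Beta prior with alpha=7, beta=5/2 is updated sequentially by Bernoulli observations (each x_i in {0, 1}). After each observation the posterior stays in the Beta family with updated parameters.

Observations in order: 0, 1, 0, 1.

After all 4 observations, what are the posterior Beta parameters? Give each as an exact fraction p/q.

obs 1: x=0 → posterior Beta(7, 7/2)
obs 2: x=1 → posterior Beta(8, 7/2)
obs 3: x=0 → posterior Beta(8, 9/2)
obs 4: x=1 → posterior Beta(9, 9/2)

alpha=9, beta=9/2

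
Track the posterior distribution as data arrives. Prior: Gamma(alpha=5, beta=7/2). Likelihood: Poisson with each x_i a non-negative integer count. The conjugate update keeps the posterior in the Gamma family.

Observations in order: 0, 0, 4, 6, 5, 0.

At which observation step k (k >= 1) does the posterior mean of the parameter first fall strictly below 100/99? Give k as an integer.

k = 2

obs 1: x=0 → posterior Gamma(5, 9/2)
obs 2: x=0 → posterior Gamma(5, 11/2)
obs 3: x=4 → posterior Gamma(9, 13/2)
obs 4: x=6 → posterior Gamma(15, 15/2)
obs 5: x=5 → posterior Gamma(20, 17/2)
obs 6: x=0 → posterior Gamma(20, 19/2)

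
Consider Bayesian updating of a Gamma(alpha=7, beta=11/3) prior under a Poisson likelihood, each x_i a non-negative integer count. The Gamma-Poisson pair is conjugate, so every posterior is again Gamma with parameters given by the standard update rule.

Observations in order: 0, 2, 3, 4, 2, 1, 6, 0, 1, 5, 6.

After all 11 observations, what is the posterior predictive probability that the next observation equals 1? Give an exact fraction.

obs 1: x=0 → posterior Gamma(7, 14/3)
obs 2: x=2 → posterior Gamma(9, 17/3)
obs 3: x=3 → posterior Gamma(12, 20/3)
obs 4: x=4 → posterior Gamma(16, 23/3)
obs 5: x=2 → posterior Gamma(18, 26/3)
obs 6: x=1 → posterior Gamma(19, 29/3)
obs 7: x=6 → posterior Gamma(25, 32/3)
obs 8: x=0 → posterior Gamma(25, 35/3)
obs 9: x=1 → posterior Gamma(26, 38/3)
obs 10: x=5 → posterior Gamma(31, 41/3)
obs 11: x=6 → posterior Gamma(37, 44/3)

712971235472913232126957612910184700517671495014717935063138304/3465122572092046296464724059395298458186535561070143621795409889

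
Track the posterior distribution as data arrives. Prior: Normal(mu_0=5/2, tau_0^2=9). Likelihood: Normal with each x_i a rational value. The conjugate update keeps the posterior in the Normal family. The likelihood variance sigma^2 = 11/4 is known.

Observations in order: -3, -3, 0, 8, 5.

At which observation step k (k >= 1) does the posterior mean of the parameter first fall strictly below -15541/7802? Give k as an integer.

k = 2

obs 1: x=-3 → posterior Normal(-161/94, 99/47)
obs 2: x=-3 → posterior Normal(-377/166, 99/83)
obs 3: x=0 → posterior Normal(-377/238, 99/119)
obs 4: x=8 → posterior Normal(199/310, 99/155)
obs 5: x=5 → posterior Normal(559/382, 99/191)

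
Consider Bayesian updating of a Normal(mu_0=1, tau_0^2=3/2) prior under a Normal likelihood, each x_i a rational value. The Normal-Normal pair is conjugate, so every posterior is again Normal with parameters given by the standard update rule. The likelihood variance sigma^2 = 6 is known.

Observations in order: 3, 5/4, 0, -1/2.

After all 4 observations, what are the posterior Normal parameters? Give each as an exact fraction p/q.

obs 1: x=3 → posterior Normal(7/5, 6/5)
obs 2: x=5/4 → posterior Normal(11/8, 1)
obs 3: x=0 → posterior Normal(33/28, 6/7)
obs 4: x=-1/2 → posterior Normal(31/32, 3/4)

mu_0=31/32, tau_0^2=3/4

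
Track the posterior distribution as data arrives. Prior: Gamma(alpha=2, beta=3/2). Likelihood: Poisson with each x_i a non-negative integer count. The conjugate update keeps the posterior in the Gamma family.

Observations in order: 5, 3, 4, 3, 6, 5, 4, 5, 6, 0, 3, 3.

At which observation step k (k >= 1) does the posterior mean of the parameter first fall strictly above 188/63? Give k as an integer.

k = 3

obs 1: x=5 → posterior Gamma(7, 5/2)
obs 2: x=3 → posterior Gamma(10, 7/2)
obs 3: x=4 → posterior Gamma(14, 9/2)
obs 4: x=3 → posterior Gamma(17, 11/2)
obs 5: x=6 → posterior Gamma(23, 13/2)
obs 6: x=5 → posterior Gamma(28, 15/2)
obs 7: x=4 → posterior Gamma(32, 17/2)
obs 8: x=5 → posterior Gamma(37, 19/2)
obs 9: x=6 → posterior Gamma(43, 21/2)
obs 10: x=0 → posterior Gamma(43, 23/2)
obs 11: x=3 → posterior Gamma(46, 25/2)
obs 12: x=3 → posterior Gamma(49, 27/2)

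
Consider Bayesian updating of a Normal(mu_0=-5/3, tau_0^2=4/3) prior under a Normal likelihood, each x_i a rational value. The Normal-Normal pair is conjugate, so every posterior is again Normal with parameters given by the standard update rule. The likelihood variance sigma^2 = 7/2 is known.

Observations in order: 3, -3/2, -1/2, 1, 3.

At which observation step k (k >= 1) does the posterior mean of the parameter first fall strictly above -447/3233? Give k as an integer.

obs 1: x=3 → posterior Normal(-11/29, 28/29)
obs 2: x=-3/2 → posterior Normal(-23/37, 28/37)
obs 3: x=-1/2 → posterior Normal(-3/5, 28/45)
obs 4: x=1 → posterior Normal(-19/53, 28/53)
obs 5: x=3 → posterior Normal(5/61, 28/61)

k = 5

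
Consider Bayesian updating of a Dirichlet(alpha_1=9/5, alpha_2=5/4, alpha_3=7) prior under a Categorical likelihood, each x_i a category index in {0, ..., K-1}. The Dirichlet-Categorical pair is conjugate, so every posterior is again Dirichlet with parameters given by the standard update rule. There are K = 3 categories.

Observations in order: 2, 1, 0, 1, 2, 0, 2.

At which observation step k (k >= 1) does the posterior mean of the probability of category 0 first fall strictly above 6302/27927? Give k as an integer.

k = 6

obs 1: x=2 → posterior Dirichlet(9/5, 5/4, 8)
obs 2: x=1 → posterior Dirichlet(9/5, 9/4, 8)
obs 3: x=0 → posterior Dirichlet(14/5, 9/4, 8)
obs 4: x=1 → posterior Dirichlet(14/5, 13/4, 8)
obs 5: x=2 → posterior Dirichlet(14/5, 13/4, 9)
obs 6: x=0 → posterior Dirichlet(19/5, 13/4, 9)
obs 7: x=2 → posterior Dirichlet(19/5, 13/4, 10)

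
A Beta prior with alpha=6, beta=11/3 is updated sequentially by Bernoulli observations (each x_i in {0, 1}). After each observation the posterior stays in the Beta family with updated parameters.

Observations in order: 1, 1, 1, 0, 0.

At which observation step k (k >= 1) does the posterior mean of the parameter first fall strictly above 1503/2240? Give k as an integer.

obs 1: x=1 → posterior Beta(7, 11/3)
obs 2: x=1 → posterior Beta(8, 11/3)
obs 3: x=1 → posterior Beta(9, 11/3)
obs 4: x=0 → posterior Beta(9, 14/3)
obs 5: x=0 → posterior Beta(9, 17/3)

k = 2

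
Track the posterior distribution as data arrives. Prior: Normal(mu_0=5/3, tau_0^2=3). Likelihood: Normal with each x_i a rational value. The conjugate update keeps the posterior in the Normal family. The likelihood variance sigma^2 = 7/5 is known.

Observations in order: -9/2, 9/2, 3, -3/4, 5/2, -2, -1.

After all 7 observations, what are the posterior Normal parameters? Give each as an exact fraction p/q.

obs 1: x=-9/2 → posterior Normal(-335/132, 21/22)
obs 2: x=9/2 → posterior Normal(35/111, 21/37)
obs 3: x=3 → posterior Normal(85/78, 21/52)
obs 4: x=-3/4 → posterior Normal(545/804, 21/67)
obs 5: x=5/2 → posterior Normal(995/984, 21/82)
obs 6: x=-2 → posterior Normal(635/1164, 21/97)
obs 7: x=-1 → posterior Normal(65/192, 3/16)

mu_0=65/192, tau_0^2=3/16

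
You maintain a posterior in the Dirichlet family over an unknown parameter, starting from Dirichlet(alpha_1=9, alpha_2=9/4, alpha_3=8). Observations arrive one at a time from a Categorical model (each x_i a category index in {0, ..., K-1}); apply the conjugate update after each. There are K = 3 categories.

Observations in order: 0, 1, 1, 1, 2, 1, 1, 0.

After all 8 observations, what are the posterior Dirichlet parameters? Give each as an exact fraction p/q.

alpha_1=11, alpha_2=29/4, alpha_3=9

obs 1: x=0 → posterior Dirichlet(10, 9/4, 8)
obs 2: x=1 → posterior Dirichlet(10, 13/4, 8)
obs 3: x=1 → posterior Dirichlet(10, 17/4, 8)
obs 4: x=1 → posterior Dirichlet(10, 21/4, 8)
obs 5: x=2 → posterior Dirichlet(10, 21/4, 9)
obs 6: x=1 → posterior Dirichlet(10, 25/4, 9)
obs 7: x=1 → posterior Dirichlet(10, 29/4, 9)
obs 8: x=0 → posterior Dirichlet(11, 29/4, 9)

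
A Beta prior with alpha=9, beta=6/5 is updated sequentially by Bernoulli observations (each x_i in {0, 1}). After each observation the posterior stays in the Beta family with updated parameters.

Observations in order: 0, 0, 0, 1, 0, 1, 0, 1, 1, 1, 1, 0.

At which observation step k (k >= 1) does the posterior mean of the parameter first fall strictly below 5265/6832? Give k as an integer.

k = 2

obs 1: x=0 → posterior Beta(9, 11/5)
obs 2: x=0 → posterior Beta(9, 16/5)
obs 3: x=0 → posterior Beta(9, 21/5)
obs 4: x=1 → posterior Beta(10, 21/5)
obs 5: x=0 → posterior Beta(10, 26/5)
obs 6: x=1 → posterior Beta(11, 26/5)
obs 7: x=0 → posterior Beta(11, 31/5)
obs 8: x=1 → posterior Beta(12, 31/5)
obs 9: x=1 → posterior Beta(13, 31/5)
obs 10: x=1 → posterior Beta(14, 31/5)
obs 11: x=1 → posterior Beta(15, 31/5)
obs 12: x=0 → posterior Beta(15, 36/5)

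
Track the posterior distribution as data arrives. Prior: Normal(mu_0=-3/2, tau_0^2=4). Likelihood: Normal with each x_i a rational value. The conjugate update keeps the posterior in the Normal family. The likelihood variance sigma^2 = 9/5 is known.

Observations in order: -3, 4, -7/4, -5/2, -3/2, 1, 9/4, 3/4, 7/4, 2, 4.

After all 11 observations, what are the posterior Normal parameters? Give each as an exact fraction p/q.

mu_0=253/458, tau_0^2=36/229

obs 1: x=-3 → posterior Normal(-147/58, 36/29)
obs 2: x=4 → posterior Normal(13/98, 36/49)
obs 3: x=-7/4 → posterior Normal(-19/46, 12/23)
obs 4: x=-5/2 → posterior Normal(-157/178, 36/89)
obs 5: x=-3/2 → posterior Normal(-217/218, 36/109)
obs 6: x=1 → posterior Normal(-59/86, 12/43)
obs 7: x=9/4 → posterior Normal(-87/298, 36/149)
obs 8: x=3/4 → posterior Normal(-57/338, 36/169)
obs 9: x=7/4 → posterior Normal(13/378, 4/21)
obs 10: x=2 → posterior Normal(93/418, 36/209)
obs 11: x=4 → posterior Normal(253/458, 36/229)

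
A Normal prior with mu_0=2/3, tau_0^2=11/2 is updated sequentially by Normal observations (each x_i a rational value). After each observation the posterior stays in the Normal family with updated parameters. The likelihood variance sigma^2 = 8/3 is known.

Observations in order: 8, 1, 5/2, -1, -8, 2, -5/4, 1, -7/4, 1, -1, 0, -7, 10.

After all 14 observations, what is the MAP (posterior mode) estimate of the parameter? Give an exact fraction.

obs 1: x=8 → posterior Normal(824/147, 88/49)
obs 2: x=1 → posterior Normal(923/246, 44/41)
obs 3: x=5/2 → posterior Normal(2341/690, 88/115)
obs 4: x=-1 → posterior Normal(2143/888, 22/37)
obs 5: x=-8 → posterior Normal(559/1086, 88/181)
obs 6: x=2 → posterior Normal(955/1284, 44/107)
obs 7: x=-5/4 → posterior Normal(1415/2964, 88/247)
obs 8: x=1 → posterior Normal(1811/3360, 11/35)
obs 9: x=-7/4 → posterior Normal(559/1878, 88/313)
obs 10: x=1 → posterior Normal(757/2076, 44/173)
obs 11: x=-1 → posterior Normal(559/2274, 88/379)
obs 12: x=0 → posterior Normal(559/2472, 22/103)
obs 13: x=-7 → posterior Normal(-827/2670, 88/445)
obs 14: x=10 → posterior Normal(1153/2868, 44/239)

1153/2868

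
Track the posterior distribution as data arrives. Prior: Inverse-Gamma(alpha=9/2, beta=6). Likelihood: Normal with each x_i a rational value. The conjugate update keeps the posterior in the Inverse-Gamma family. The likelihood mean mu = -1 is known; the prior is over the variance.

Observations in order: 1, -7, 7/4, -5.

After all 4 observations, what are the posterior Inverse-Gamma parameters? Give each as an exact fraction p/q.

obs 1: x=1 → posterior Inverse-Gamma(5, 8)
obs 2: x=-7 → posterior Inverse-Gamma(11/2, 26)
obs 3: x=7/4 → posterior Inverse-Gamma(6, 953/32)
obs 4: x=-5 → posterior Inverse-Gamma(13/2, 1209/32)

alpha=13/2, beta=1209/32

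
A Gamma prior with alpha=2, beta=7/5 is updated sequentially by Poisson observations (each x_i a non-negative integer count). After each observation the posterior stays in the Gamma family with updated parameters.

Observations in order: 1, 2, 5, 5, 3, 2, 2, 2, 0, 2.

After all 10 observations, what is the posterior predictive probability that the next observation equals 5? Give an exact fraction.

1000920129757884245394522533274757969587863304665615625/18327886165296381817380980351835033630345588173537542144

obs 1: x=1 → posterior Gamma(3, 12/5)
obs 2: x=2 → posterior Gamma(5, 17/5)
obs 3: x=5 → posterior Gamma(10, 22/5)
obs 4: x=5 → posterior Gamma(15, 27/5)
obs 5: x=3 → posterior Gamma(18, 32/5)
obs 6: x=2 → posterior Gamma(20, 37/5)
obs 7: x=2 → posterior Gamma(22, 42/5)
obs 8: x=2 → posterior Gamma(24, 47/5)
obs 9: x=0 → posterior Gamma(24, 52/5)
obs 10: x=2 → posterior Gamma(26, 57/5)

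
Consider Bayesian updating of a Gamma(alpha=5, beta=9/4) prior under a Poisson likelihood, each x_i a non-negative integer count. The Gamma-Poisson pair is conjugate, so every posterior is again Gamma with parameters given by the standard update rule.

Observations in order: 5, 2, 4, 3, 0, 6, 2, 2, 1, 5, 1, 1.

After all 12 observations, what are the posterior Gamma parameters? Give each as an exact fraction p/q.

alpha=37, beta=57/4

obs 1: x=5 → posterior Gamma(10, 13/4)
obs 2: x=2 → posterior Gamma(12, 17/4)
obs 3: x=4 → posterior Gamma(16, 21/4)
obs 4: x=3 → posterior Gamma(19, 25/4)
obs 5: x=0 → posterior Gamma(19, 29/4)
obs 6: x=6 → posterior Gamma(25, 33/4)
obs 7: x=2 → posterior Gamma(27, 37/4)
obs 8: x=2 → posterior Gamma(29, 41/4)
obs 9: x=1 → posterior Gamma(30, 45/4)
obs 10: x=5 → posterior Gamma(35, 49/4)
obs 11: x=1 → posterior Gamma(36, 53/4)
obs 12: x=1 → posterior Gamma(37, 57/4)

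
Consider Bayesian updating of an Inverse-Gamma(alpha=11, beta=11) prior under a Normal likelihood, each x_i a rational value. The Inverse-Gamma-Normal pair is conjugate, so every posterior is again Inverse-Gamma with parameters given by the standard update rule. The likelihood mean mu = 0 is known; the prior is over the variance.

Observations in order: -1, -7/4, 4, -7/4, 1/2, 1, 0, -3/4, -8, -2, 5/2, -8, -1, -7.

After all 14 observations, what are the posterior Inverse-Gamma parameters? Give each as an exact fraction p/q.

alpha=18, beta=3763/32

obs 1: x=-1 → posterior Inverse-Gamma(23/2, 23/2)
obs 2: x=-7/4 → posterior Inverse-Gamma(12, 417/32)
obs 3: x=4 → posterior Inverse-Gamma(25/2, 673/32)
obs 4: x=-7/4 → posterior Inverse-Gamma(13, 361/16)
obs 5: x=1/2 → posterior Inverse-Gamma(27/2, 363/16)
obs 6: x=1 → posterior Inverse-Gamma(14, 371/16)
obs 7: x=0 → posterior Inverse-Gamma(29/2, 371/16)
obs 8: x=-3/4 → posterior Inverse-Gamma(15, 751/32)
obs 9: x=-8 → posterior Inverse-Gamma(31/2, 1775/32)
obs 10: x=-2 → posterior Inverse-Gamma(16, 1839/32)
obs 11: x=5/2 → posterior Inverse-Gamma(33/2, 1939/32)
obs 12: x=-8 → posterior Inverse-Gamma(17, 2963/32)
obs 13: x=-1 → posterior Inverse-Gamma(35/2, 2979/32)
obs 14: x=-7 → posterior Inverse-Gamma(18, 3763/32)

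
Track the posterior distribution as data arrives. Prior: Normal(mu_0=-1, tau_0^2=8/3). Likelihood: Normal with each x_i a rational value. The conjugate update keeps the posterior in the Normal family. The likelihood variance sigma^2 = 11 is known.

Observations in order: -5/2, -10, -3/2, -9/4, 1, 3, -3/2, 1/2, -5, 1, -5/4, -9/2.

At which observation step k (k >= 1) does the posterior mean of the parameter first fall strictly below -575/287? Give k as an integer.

k = 2

obs 1: x=-5/2 → posterior Normal(-53/41, 88/41)
obs 2: x=-10 → posterior Normal(-19/7, 88/49)
obs 3: x=-3/2 → posterior Normal(-145/57, 88/57)
obs 4: x=-9/4 → posterior Normal(-163/65, 88/65)
obs 5: x=1 → posterior Normal(-155/73, 88/73)
obs 6: x=3 → posterior Normal(-131/81, 88/81)
obs 7: x=-3/2 → posterior Normal(-143/89, 88/89)
obs 8: x=1/2 → posterior Normal(-139/97, 88/97)
obs 9: x=-5 → posterior Normal(-179/105, 88/105)
obs 10: x=1 → posterior Normal(-171/113, 88/113)
obs 11: x=-5/4 → posterior Normal(-181/121, 8/11)
obs 12: x=-9/2 → posterior Normal(-217/129, 88/129)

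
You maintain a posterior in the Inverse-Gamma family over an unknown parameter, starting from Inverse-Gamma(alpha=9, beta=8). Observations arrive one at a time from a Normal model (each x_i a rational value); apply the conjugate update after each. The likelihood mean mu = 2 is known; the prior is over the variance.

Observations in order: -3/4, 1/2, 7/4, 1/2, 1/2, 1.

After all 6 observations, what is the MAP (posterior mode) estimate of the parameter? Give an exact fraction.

251/208

obs 1: x=-3/4 → posterior Inverse-Gamma(19/2, 377/32)
obs 2: x=1/2 → posterior Inverse-Gamma(10, 413/32)
obs 3: x=7/4 → posterior Inverse-Gamma(21/2, 207/16)
obs 4: x=1/2 → posterior Inverse-Gamma(11, 225/16)
obs 5: x=1/2 → posterior Inverse-Gamma(23/2, 243/16)
obs 6: x=1 → posterior Inverse-Gamma(12, 251/16)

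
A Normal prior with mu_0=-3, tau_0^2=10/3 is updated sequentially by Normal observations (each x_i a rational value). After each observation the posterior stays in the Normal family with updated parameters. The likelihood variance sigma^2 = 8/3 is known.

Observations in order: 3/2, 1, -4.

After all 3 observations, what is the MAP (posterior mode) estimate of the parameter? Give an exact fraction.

-39/38

obs 1: x=3/2 → posterior Normal(-1/2, 40/27)
obs 2: x=1 → posterior Normal(1/28, 20/21)
obs 3: x=-4 → posterior Normal(-39/38, 40/57)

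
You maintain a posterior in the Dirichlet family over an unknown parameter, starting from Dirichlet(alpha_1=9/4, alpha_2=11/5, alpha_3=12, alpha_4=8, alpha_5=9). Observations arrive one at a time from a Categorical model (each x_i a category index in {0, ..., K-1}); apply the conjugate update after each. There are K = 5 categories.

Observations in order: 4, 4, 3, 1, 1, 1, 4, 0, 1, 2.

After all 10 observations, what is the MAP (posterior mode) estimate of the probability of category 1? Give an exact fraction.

obs 1: x=4 → posterior Dirichlet(9/4, 11/5, 12, 8, 10)
obs 2: x=4 → posterior Dirichlet(9/4, 11/5, 12, 8, 11)
obs 3: x=3 → posterior Dirichlet(9/4, 11/5, 12, 9, 11)
obs 4: x=1 → posterior Dirichlet(9/4, 16/5, 12, 9, 11)
obs 5: x=1 → posterior Dirichlet(9/4, 21/5, 12, 9, 11)
obs 6: x=1 → posterior Dirichlet(9/4, 26/5, 12, 9, 11)
obs 7: x=4 → posterior Dirichlet(9/4, 26/5, 12, 9, 12)
obs 8: x=0 → posterior Dirichlet(13/4, 26/5, 12, 9, 12)
obs 9: x=1 → posterior Dirichlet(13/4, 31/5, 12, 9, 12)
obs 10: x=2 → posterior Dirichlet(13/4, 31/5, 13, 9, 12)

104/769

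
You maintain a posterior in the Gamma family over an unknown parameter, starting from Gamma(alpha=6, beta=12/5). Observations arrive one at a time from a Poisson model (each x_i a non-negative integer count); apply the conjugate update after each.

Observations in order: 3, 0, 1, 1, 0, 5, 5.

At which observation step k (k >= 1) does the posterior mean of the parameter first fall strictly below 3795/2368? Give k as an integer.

obs 1: x=3 → posterior Gamma(9, 17/5)
obs 2: x=0 → posterior Gamma(9, 22/5)
obs 3: x=1 → posterior Gamma(10, 27/5)
obs 4: x=1 → posterior Gamma(11, 32/5)
obs 5: x=0 → posterior Gamma(11, 37/5)
obs 6: x=5 → posterior Gamma(16, 42/5)
obs 7: x=5 → posterior Gamma(21, 47/5)

k = 5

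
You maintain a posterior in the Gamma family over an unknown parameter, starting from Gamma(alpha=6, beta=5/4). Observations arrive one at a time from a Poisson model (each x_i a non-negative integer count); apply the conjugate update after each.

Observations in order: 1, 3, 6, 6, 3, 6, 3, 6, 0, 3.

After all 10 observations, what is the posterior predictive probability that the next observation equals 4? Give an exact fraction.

obs 1: x=1 → posterior Gamma(7, 9/4)
obs 2: x=3 → posterior Gamma(10, 13/4)
obs 3: x=6 → posterior Gamma(16, 17/4)
obs 4: x=6 → posterior Gamma(22, 21/4)
obs 5: x=3 → posterior Gamma(25, 25/4)
obs 6: x=6 → posterior Gamma(31, 29/4)
obs 7: x=3 → posterior Gamma(34, 33/4)
obs 8: x=6 → posterior Gamma(40, 37/4)
obs 9: x=0 → posterior Gamma(40, 41/4)
obs 10: x=3 → posterior Gamma(43, 45/4)

5117505209810754980667332181863717265504233616229612380266189575195312500000000/27492596703964827506775644239221895731006665580707234238573173859460696305424849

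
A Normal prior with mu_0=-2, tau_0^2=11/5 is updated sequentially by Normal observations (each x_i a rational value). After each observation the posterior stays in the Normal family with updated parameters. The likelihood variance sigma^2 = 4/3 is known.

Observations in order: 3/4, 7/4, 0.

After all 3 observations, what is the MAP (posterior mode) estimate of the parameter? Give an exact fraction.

5/14

obs 1: x=3/4 → posterior Normal(-61/212, 44/53)
obs 2: x=7/4 → posterior Normal(85/172, 22/43)
obs 3: x=0 → posterior Normal(5/14, 44/119)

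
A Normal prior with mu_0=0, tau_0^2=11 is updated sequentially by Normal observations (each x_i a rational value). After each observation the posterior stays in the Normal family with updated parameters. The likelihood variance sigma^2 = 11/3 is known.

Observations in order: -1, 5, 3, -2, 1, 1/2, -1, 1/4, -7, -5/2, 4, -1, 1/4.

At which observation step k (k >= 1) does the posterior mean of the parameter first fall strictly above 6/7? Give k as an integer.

k = 2

obs 1: x=-1 → posterior Normal(-3/4, 11/4)
obs 2: x=5 → posterior Normal(12/7, 11/7)
obs 3: x=3 → posterior Normal(21/10, 11/10)
obs 4: x=-2 → posterior Normal(15/13, 11/13)
obs 5: x=1 → posterior Normal(9/8, 11/16)
obs 6: x=1/2 → posterior Normal(39/38, 11/19)
obs 7: x=-1 → posterior Normal(3/4, 1/2)
obs 8: x=1/4 → posterior Normal(69/100, 11/25)
obs 9: x=-7 → posterior Normal(-15/112, 11/28)
obs 10: x=-5/2 → posterior Normal(-45/124, 11/31)
obs 11: x=4 → posterior Normal(3/136, 11/34)
obs 12: x=-1 → posterior Normal(-9/148, 11/37)
obs 13: x=1/4 → posterior Normal(-3/80, 11/40)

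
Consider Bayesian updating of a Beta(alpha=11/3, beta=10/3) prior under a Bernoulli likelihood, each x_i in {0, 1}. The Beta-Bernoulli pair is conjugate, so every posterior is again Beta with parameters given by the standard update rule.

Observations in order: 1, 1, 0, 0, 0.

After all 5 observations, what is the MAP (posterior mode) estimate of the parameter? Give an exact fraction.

7/15

obs 1: x=1 → posterior Beta(14/3, 10/3)
obs 2: x=1 → posterior Beta(17/3, 10/3)
obs 3: x=0 → posterior Beta(17/3, 13/3)
obs 4: x=0 → posterior Beta(17/3, 16/3)
obs 5: x=0 → posterior Beta(17/3, 19/3)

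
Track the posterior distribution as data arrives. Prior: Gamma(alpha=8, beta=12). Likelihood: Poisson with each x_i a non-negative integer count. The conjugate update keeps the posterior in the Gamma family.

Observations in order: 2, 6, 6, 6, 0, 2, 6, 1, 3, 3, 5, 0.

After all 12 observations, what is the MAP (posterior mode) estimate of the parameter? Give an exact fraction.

obs 1: x=2 → posterior Gamma(10, 13)
obs 2: x=6 → posterior Gamma(16, 14)
obs 3: x=6 → posterior Gamma(22, 15)
obs 4: x=6 → posterior Gamma(28, 16)
obs 5: x=0 → posterior Gamma(28, 17)
obs 6: x=2 → posterior Gamma(30, 18)
obs 7: x=6 → posterior Gamma(36, 19)
obs 8: x=1 → posterior Gamma(37, 20)
obs 9: x=3 → posterior Gamma(40, 21)
obs 10: x=3 → posterior Gamma(43, 22)
obs 11: x=5 → posterior Gamma(48, 23)
obs 12: x=0 → posterior Gamma(48, 24)

47/24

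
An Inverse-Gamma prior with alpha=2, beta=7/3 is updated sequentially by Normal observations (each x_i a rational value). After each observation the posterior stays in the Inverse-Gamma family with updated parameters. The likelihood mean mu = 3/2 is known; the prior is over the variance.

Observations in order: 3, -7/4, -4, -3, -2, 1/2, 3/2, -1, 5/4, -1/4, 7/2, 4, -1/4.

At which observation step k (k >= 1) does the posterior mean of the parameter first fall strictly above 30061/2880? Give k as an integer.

k = 4

obs 1: x=3 → posterior Inverse-Gamma(5/2, 83/24)
obs 2: x=-7/4 → posterior Inverse-Gamma(3, 839/96)
obs 3: x=-4 → posterior Inverse-Gamma(7/2, 2291/96)
obs 4: x=-3 → posterior Inverse-Gamma(4, 3263/96)
obs 5: x=-2 → posterior Inverse-Gamma(9/2, 3851/96)
obs 6: x=1/2 → posterior Inverse-Gamma(5, 3899/96)
obs 7: x=3/2 → posterior Inverse-Gamma(11/2, 3899/96)
obs 8: x=-1 → posterior Inverse-Gamma(6, 4199/96)
obs 9: x=5/4 → posterior Inverse-Gamma(13/2, 2101/48)
obs 10: x=-1/4 → posterior Inverse-Gamma(7, 4349/96)
obs 11: x=7/2 → posterior Inverse-Gamma(15/2, 4541/96)
obs 12: x=4 → posterior Inverse-Gamma(8, 4841/96)
obs 13: x=-1/4 → posterior Inverse-Gamma(17/2, 1247/24)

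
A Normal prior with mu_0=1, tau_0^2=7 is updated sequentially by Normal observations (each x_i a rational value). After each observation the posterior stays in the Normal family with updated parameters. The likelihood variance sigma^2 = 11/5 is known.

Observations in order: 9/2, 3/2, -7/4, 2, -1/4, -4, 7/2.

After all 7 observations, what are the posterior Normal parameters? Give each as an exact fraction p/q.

obs 1: x=9/2 → posterior Normal(337/92, 77/46)
obs 2: x=3/2 → posterior Normal(221/81, 77/81)
obs 3: x=-7/4 → posterior Normal(639/464, 77/116)
obs 4: x=2 → posterior Normal(919/604, 77/151)
obs 5: x=-1/4 → posterior Normal(221/186, 77/186)
obs 6: x=-4 → posterior Normal(81/221, 77/221)
obs 7: x=7/2 → posterior Normal(407/512, 77/256)

mu_0=407/512, tau_0^2=77/256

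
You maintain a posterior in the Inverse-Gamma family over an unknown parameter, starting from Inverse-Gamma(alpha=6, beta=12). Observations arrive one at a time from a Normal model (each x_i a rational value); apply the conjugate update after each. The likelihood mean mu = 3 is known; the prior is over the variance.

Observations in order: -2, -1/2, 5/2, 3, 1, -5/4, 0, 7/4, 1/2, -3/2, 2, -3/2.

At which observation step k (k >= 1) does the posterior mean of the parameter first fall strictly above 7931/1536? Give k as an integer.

k = 6

obs 1: x=-2 → posterior Inverse-Gamma(13/2, 49/2)
obs 2: x=-1/2 → posterior Inverse-Gamma(7, 245/8)
obs 3: x=5/2 → posterior Inverse-Gamma(15/2, 123/4)
obs 4: x=3 → posterior Inverse-Gamma(8, 123/4)
obs 5: x=1 → posterior Inverse-Gamma(17/2, 131/4)
obs 6: x=-5/4 → posterior Inverse-Gamma(9, 1337/32)
obs 7: x=0 → posterior Inverse-Gamma(19/2, 1481/32)
obs 8: x=7/4 → posterior Inverse-Gamma(10, 753/16)
obs 9: x=1/2 → posterior Inverse-Gamma(21/2, 803/16)
obs 10: x=-3/2 → posterior Inverse-Gamma(11, 965/16)
obs 11: x=2 → posterior Inverse-Gamma(23/2, 973/16)
obs 12: x=-3/2 → posterior Inverse-Gamma(12, 1135/16)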